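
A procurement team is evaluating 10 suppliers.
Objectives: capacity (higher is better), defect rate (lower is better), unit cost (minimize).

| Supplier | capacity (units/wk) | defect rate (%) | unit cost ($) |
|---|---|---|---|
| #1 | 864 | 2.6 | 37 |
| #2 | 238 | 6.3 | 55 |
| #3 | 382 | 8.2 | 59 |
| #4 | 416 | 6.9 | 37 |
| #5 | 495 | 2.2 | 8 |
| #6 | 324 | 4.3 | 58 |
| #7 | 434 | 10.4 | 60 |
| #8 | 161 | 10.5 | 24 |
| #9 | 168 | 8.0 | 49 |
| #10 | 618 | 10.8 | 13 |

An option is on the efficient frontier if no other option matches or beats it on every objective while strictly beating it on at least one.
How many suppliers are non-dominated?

3

#1: not dominated (best capacity).
#2: dominated by #1 (capacity 864≥238, defect rate 2.6≤6.3, unit cost 37≤55).
#3: dominated by #1 (capacity 864≥382, defect rate 2.6≤8.2, unit cost 37≤59).
#4: dominated by #1 (capacity 864≥416, defect rate 2.6≤6.9, unit cost 37≤37).
#5: not dominated (best defect rate).
#6: dominated by #1 (capacity 864≥324, defect rate 2.6≤4.3, unit cost 37≤58).
#7: dominated by #1 (capacity 864≥434, defect rate 2.6≤10.4, unit cost 37≤60).
#8: dominated by #5 (capacity 495≥161, defect rate 2.2≤10.5, unit cost 8≤24).
#9: dominated by #1 (capacity 864≥168, defect rate 2.6≤8.0, unit cost 37≤49).
#10: not dominated.
Pareto-optimal: #1, #5, #10 → 3.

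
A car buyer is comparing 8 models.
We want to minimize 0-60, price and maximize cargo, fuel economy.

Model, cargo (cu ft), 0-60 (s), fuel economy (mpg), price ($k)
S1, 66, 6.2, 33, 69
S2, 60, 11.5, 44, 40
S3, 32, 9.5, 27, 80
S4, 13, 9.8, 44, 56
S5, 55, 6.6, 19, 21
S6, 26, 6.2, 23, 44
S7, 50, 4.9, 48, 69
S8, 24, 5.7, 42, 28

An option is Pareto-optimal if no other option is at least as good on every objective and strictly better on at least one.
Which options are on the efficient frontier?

S1, S2, S4, S5, S6, S7, S8

S1: not dominated (best cargo).
S2: not dominated.
S3: dominated by S1 (cargo 66≥32, 0-60 6.2≤9.5, fuel economy 33≥27, price 69≤80).
S4: not dominated.
S5: not dominated (best price).
S6: not dominated.
S7: not dominated (best 0-60).
S8: not dominated.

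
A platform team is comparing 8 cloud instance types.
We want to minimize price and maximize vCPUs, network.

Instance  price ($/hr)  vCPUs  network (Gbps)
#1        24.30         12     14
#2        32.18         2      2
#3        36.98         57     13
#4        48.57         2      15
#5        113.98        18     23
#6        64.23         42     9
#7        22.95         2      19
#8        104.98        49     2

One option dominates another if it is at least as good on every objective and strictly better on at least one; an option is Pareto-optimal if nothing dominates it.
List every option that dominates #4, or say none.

#7

#7: price 22.95≤48.57, vCPUs 2≥2, network 19≥15 — dominates #4.
Others (#1, #2, #3, #5, #6, #8) are each worse than #4 on at least one objective.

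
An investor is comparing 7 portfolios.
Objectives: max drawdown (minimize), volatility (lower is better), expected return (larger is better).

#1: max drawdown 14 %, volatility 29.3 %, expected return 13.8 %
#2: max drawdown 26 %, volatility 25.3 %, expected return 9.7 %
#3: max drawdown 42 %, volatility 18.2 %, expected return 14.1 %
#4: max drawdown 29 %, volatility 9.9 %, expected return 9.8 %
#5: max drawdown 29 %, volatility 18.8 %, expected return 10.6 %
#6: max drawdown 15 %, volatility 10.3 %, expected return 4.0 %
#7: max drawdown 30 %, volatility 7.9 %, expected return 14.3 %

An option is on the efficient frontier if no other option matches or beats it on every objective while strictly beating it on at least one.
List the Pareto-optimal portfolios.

#1: not dominated (best max drawdown).
#2: not dominated.
#3: dominated by #7 (max drawdown 30≤42, volatility 7.9≤18.2, expected return 14.3≥14.1).
#4: not dominated.
#5: not dominated.
#6: not dominated.
#7: not dominated (best volatility).

#1, #2, #4, #5, #6, #7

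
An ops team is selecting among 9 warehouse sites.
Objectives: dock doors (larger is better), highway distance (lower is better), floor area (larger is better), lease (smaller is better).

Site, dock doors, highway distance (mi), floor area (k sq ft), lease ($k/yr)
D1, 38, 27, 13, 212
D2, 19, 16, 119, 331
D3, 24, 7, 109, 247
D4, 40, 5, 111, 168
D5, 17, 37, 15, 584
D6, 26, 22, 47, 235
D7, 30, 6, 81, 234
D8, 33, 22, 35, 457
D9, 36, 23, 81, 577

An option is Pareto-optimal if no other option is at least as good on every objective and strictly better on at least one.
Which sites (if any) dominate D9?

D4: dock doors 40≥36, highway distance 5≤23, floor area 111≥81, lease 168≤577 — dominates D9.
Others (D1, D2, D3, D5, D6, D7, D8) are each worse than D9 on at least one objective.

D4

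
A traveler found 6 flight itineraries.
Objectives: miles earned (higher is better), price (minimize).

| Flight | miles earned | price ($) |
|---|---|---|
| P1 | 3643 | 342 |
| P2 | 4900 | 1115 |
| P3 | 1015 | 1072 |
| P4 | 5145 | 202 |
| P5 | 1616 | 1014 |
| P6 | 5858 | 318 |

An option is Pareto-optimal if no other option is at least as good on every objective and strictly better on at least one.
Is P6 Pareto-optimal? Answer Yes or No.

Yes

P1: worse on miles earned (3643 vs 5858).
P2: worse on miles earned (4900 vs 5858).
P3: worse on miles earned (1015 vs 5858).
P4: worse on miles earned (5145 vs 5858).
P5: worse on miles earned (1616 vs 5858).
No option is at least as good as P6 on every objective and strictly better on one.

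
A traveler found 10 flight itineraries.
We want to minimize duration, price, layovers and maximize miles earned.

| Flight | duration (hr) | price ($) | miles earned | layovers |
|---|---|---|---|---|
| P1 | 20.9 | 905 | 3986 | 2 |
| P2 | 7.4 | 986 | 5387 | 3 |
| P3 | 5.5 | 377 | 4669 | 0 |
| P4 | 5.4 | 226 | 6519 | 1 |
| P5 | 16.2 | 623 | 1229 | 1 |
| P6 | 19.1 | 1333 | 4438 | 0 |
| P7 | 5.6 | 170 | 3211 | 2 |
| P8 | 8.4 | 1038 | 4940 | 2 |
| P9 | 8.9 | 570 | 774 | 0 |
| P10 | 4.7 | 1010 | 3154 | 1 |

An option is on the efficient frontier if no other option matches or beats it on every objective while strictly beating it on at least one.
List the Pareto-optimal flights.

P3, P4, P7, P10

P1: dominated by P3 (duration 5.5≤20.9, price 377≤905, miles earned 4669≥3986, layovers 0≤2).
P2: dominated by P4 (duration 5.4≤7.4, price 226≤986, miles earned 6519≥5387, layovers 1≤3).
P3: not dominated.
P4: not dominated (best miles earned).
P5: dominated by P3 (duration 5.5≤16.2, price 377≤623, miles earned 4669≥1229, layovers 0≤1).
P6: dominated by P3 (duration 5.5≤19.1, price 377≤1333, miles earned 4669≥4438, layovers 0≤0).
P7: not dominated (best price).
P8: dominated by P4 (duration 5.4≤8.4, price 226≤1038, miles earned 6519≥4940, layovers 1≤2).
P9: dominated by P3 (duration 5.5≤8.9, price 377≤570, miles earned 4669≥774, layovers 0≤0).
P10: not dominated (best duration).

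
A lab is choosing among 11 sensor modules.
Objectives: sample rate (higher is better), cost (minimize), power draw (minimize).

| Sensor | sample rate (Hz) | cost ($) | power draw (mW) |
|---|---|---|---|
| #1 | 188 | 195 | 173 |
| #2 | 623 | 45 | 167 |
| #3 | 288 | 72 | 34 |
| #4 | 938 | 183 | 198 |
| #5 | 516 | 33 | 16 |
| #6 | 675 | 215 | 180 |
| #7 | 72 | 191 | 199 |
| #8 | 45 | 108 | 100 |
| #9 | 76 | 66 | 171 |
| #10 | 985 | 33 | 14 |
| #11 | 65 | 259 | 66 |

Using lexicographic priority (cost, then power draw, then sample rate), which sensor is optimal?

First minimize cost: best is 33, kept {#5, #10}.
Then minimize power draw: best is 14, kept {#10}.

#10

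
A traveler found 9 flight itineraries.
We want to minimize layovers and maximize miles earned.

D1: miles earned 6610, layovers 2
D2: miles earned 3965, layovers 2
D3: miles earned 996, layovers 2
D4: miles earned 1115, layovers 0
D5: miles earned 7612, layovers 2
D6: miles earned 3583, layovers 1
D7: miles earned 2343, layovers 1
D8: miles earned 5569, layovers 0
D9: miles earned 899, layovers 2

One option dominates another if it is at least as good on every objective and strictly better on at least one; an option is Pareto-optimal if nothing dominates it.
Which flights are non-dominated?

D5, D8

D1: dominated by D5 (miles earned 7612≥6610, layovers 2≤2).
D2: dominated by D1 (miles earned 6610≥3965, layovers 2≤2).
D3: dominated by D1 (miles earned 6610≥996, layovers 2≤2).
D4: dominated by D8 (miles earned 5569≥1115, layovers 0≤0).
D5: not dominated (best miles earned).
D6: dominated by D8 (miles earned 5569≥3583, layovers 0≤1).
D7: dominated by D6 (miles earned 3583≥2343, layovers 1≤1).
D8: not dominated.
D9: dominated by D1 (miles earned 6610≥899, layovers 2≤2).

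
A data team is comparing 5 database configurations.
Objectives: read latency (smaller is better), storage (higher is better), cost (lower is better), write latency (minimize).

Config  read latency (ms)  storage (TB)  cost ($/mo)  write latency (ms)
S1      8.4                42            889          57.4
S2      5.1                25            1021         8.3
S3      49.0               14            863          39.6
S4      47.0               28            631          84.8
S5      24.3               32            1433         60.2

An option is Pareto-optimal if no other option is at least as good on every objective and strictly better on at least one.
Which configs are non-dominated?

S1, S2, S3, S4

S1: not dominated (best storage).
S2: not dominated (best read latency).
S3: not dominated.
S4: not dominated (best cost).
S5: dominated by S1 (read latency 8.4≤24.3, storage 42≥32, cost 889≤1433, write latency 57.4≤60.2).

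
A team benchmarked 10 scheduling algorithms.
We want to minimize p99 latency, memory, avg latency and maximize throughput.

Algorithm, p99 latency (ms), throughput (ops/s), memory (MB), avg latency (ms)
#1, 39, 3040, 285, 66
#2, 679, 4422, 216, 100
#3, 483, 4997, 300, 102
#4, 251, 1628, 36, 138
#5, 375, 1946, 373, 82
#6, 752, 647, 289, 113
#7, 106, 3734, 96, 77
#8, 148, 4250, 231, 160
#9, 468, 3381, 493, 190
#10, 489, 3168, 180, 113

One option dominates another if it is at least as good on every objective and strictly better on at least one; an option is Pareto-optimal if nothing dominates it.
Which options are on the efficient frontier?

#1, #2, #3, #4, #7, #8

#1: not dominated (best p99 latency).
#2: not dominated.
#3: not dominated (best throughput).
#4: not dominated (best memory).
#5: dominated by #1 (p99 latency 39≤375, throughput 3040≥1946, memory 285≤373, avg latency 66≤82).
#6: dominated by #1 (p99 latency 39≤752, throughput 3040≥647, memory 285≤289, avg latency 66≤113).
#7: not dominated.
#8: not dominated.
#9: dominated by #7 (p99 latency 106≤468, throughput 3734≥3381, memory 96≤493, avg latency 77≤190).
#10: dominated by #7 (p99 latency 106≤489, throughput 3734≥3168, memory 96≤180, avg latency 77≤113).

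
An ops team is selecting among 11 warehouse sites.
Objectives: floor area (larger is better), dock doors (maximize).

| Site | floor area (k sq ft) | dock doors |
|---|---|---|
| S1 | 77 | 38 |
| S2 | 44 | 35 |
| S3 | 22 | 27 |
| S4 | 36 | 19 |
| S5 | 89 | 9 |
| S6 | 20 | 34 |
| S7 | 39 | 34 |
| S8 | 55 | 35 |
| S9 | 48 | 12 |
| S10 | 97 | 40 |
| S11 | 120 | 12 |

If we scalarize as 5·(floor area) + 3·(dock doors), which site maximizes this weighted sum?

S11

S1: 5·77 + 3·38 = 499
S2: 5·44 + 3·35 = 325
S3: 5·22 + 3·27 = 191
S4: 5·36 + 3·19 = 237
S5: 5·89 + 3·9 = 472
S6: 5·20 + 3·34 = 202
S7: 5·39 + 3·34 = 297
S8: 5·55 + 3·35 = 380
S9: 5·48 + 3·12 = 276
S10: 5·97 + 3·40 = 605
S11: 5·120 + 3·12 = 636
Highest: S11 at 636.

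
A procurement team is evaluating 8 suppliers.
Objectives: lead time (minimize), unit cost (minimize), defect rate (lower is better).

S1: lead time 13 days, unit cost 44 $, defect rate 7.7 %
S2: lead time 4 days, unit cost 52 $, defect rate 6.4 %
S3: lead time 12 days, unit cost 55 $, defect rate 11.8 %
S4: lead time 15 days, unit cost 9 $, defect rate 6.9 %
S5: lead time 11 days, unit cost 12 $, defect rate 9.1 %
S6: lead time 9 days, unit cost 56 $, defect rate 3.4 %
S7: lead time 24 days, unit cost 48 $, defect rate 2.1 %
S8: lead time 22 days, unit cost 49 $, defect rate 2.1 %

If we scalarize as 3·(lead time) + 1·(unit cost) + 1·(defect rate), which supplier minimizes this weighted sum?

S5

S1: 3·13 + 1·44 + 1·7.7 = 90.7
S2: 3·4 + 1·52 + 1·6.4 = 70.4
S3: 3·12 + 1·55 + 1·11.8 = 102.8
S4: 3·15 + 1·9 + 1·6.9 = 60.9
S5: 3·11 + 1·12 + 1·9.1 = 54.1
S6: 3·9 + 1·56 + 1·3.4 = 86.4
S7: 3·24 + 1·48 + 1·2.1 = 122.1
S8: 3·22 + 1·49 + 1·2.1 = 117.1
Lowest: S5 at 54.1.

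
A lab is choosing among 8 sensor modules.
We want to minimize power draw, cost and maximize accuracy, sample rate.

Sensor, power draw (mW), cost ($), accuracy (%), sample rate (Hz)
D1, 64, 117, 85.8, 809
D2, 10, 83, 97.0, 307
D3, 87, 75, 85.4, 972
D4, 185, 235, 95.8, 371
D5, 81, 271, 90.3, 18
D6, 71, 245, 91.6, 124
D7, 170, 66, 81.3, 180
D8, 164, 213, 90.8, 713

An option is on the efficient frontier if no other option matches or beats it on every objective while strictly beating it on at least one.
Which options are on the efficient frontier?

D1, D2, D3, D4, D7, D8

D1: not dominated.
D2: not dominated (best power draw).
D3: not dominated (best sample rate).
D4: not dominated.
D5: dominated by D2 (power draw 10≤81, cost 83≤271, accuracy 97.0≥90.3, sample rate 307≥18).
D6: dominated by D2 (power draw 10≤71, cost 83≤245, accuracy 97.0≥91.6, sample rate 307≥124).
D7: not dominated (best cost).
D8: not dominated.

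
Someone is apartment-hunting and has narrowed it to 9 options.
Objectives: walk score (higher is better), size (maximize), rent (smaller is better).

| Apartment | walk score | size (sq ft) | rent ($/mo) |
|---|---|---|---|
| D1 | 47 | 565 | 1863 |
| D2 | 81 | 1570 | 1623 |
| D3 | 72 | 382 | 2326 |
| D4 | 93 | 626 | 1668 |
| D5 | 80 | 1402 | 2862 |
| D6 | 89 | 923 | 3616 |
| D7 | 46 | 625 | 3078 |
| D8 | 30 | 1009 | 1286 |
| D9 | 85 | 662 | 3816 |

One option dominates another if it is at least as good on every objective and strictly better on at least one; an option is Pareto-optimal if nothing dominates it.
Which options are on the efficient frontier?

D1: dominated by D2 (walk score 81≥47, size 1570≥565, rent 1623≤1863).
D2: not dominated (best size).
D3: dominated by D2 (walk score 81≥72, size 1570≥382, rent 1623≤2326).
D4: not dominated (best walk score).
D5: dominated by D2 (walk score 81≥80, size 1570≥1402, rent 1623≤2862).
D6: not dominated.
D7: dominated by D2 (walk score 81≥46, size 1570≥625, rent 1623≤3078).
D8: not dominated (best rent).
D9: dominated by D6 (walk score 89≥85, size 923≥662, rent 3616≤3816).

D2, D4, D6, D8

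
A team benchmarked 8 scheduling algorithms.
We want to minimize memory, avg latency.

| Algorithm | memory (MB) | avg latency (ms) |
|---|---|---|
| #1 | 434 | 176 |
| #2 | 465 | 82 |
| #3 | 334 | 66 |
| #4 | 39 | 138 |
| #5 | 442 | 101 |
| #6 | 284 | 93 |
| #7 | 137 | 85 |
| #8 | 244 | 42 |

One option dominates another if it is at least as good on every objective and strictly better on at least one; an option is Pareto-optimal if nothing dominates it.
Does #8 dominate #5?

Yes

#8 vs #5: memory 244≤442, avg latency 42≤101 — #8 is at least as good on every objective with at least one strict improvement.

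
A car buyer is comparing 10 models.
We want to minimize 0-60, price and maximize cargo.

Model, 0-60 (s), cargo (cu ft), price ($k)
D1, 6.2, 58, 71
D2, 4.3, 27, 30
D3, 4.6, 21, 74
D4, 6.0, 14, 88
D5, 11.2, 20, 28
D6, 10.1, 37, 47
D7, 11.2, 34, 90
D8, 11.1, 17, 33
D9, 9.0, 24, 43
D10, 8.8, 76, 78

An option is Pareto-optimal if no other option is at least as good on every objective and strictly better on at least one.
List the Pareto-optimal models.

D1: not dominated.
D2: not dominated (best 0-60).
D3: dominated by D2 (0-60 4.3≤4.6, cargo 27≥21, price 30≤74).
D4: dominated by D2 (0-60 4.3≤6.0, cargo 27≥14, price 30≤88).
D5: not dominated (best price).
D6: not dominated.
D7: dominated by D1 (0-60 6.2≤11.2, cargo 58≥34, price 71≤90).
D8: dominated by D2 (0-60 4.3≤11.1, cargo 27≥17, price 30≤33).
D9: dominated by D2 (0-60 4.3≤9.0, cargo 27≥24, price 30≤43).
D10: not dominated (best cargo).

D1, D2, D5, D6, D10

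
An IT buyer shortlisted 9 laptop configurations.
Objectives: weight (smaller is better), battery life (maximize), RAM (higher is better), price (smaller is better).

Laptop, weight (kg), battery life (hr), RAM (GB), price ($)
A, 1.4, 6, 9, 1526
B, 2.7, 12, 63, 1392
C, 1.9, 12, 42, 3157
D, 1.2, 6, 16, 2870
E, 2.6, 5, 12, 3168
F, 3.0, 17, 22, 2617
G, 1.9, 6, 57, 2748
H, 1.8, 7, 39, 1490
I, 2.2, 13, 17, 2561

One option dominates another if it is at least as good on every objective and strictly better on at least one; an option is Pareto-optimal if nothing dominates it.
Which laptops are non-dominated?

A, B, C, D, F, G, H, I

A: not dominated.
B: not dominated (best RAM).
C: not dominated.
D: not dominated (best weight).
E: dominated by C (weight 1.9≤2.6, battery life 12≥5, RAM 42≥12, price 3157≤3168).
F: not dominated (best battery life).
G: not dominated.
H: not dominated.
I: not dominated.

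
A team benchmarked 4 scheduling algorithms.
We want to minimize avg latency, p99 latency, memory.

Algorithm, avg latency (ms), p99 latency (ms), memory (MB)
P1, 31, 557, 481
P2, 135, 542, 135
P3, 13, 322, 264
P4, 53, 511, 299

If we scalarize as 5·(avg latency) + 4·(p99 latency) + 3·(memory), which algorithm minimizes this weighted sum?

P1: 5·31 + 4·557 + 3·481 = 3826
P2: 5·135 + 4·542 + 3·135 = 3248
P3: 5·13 + 4·322 + 3·264 = 2145
P4: 5·53 + 4·511 + 3·299 = 3206
Lowest: P3 at 2145.

P3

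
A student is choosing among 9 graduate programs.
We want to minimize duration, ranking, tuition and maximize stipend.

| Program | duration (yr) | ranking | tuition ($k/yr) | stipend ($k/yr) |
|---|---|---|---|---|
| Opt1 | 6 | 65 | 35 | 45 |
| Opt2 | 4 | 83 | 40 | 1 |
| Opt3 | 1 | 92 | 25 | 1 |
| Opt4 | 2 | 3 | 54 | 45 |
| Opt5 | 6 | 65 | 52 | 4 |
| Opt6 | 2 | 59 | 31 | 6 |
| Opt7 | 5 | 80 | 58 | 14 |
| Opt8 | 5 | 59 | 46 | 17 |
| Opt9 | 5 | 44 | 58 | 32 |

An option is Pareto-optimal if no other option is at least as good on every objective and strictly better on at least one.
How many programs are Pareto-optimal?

5

Opt1: not dominated.
Opt2: dominated by Opt6 (duration 2≤4, ranking 59≤83, tuition 31≤40, stipend 6≥1).
Opt3: not dominated (best duration).
Opt4: not dominated (best ranking).
Opt5: dominated by Opt1 (duration 6≤6, ranking 65≤65, tuition 35≤52, stipend 45≥4).
Opt6: not dominated.
Opt7: dominated by Opt4 (duration 2≤5, ranking 3≤80, tuition 54≤58, stipend 45≥14).
Opt8: not dominated.
Opt9: dominated by Opt4 (duration 2≤5, ranking 3≤44, tuition 54≤58, stipend 45≥32).
Pareto-optimal: Opt1, Opt3, Opt4, Opt6, Opt8 → 5.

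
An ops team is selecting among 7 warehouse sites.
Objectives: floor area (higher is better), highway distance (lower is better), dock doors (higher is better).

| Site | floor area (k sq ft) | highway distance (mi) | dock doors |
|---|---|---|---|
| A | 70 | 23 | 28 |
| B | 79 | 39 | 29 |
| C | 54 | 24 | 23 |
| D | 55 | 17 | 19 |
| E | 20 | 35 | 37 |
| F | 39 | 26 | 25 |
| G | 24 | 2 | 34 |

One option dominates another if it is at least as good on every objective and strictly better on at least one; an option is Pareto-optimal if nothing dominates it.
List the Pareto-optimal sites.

A: not dominated.
B: not dominated (best floor area).
C: dominated by A (floor area 70≥54, highway distance 23≤24, dock doors 28≥23).
D: not dominated.
E: not dominated (best dock doors).
F: dominated by A (floor area 70≥39, highway distance 23≤26, dock doors 28≥25).
G: not dominated (best highway distance).

A, B, D, E, G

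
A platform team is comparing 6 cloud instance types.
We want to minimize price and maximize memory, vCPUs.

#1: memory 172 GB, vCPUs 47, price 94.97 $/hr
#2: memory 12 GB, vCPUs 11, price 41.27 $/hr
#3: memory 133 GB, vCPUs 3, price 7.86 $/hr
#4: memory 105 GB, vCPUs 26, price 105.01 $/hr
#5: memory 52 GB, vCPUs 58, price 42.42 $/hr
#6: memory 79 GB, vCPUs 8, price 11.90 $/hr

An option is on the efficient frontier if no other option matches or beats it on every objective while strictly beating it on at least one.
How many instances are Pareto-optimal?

5

#1: not dominated (best memory).
#2: not dominated.
#3: not dominated (best price).
#4: dominated by #1 (memory 172≥105, vCPUs 47≥26, price 94.97≤105.01).
#5: not dominated (best vCPUs).
#6: not dominated.
Pareto-optimal: #1, #2, #3, #5, #6 → 5.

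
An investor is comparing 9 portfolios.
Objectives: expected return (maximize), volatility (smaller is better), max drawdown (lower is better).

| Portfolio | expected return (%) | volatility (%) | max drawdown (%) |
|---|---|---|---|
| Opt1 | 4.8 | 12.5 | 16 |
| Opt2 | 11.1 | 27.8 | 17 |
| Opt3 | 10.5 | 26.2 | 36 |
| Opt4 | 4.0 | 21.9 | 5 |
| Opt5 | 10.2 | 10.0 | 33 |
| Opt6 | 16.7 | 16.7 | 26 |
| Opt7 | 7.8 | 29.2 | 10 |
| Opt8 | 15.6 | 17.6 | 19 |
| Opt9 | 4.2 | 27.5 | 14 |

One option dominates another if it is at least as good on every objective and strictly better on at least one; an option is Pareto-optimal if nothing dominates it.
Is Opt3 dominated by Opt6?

Opt6 vs Opt3: expected return 16.7≥10.5, volatility 16.7≤26.2, max drawdown 26≤36 — Opt6 is at least as good on every objective with at least one strict improvement.

Yes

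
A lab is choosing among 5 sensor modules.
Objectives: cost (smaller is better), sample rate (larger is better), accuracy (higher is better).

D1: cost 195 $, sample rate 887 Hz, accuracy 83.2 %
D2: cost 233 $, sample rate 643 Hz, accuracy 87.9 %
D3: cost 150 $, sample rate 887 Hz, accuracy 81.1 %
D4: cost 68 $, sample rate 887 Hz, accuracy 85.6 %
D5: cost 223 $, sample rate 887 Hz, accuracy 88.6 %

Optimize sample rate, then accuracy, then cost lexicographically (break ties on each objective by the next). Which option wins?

First maximize sample rate: best is 887, kept {D1, D3, D4, D5}.
Then maximize accuracy: best is 88.6, kept {D5}.

D5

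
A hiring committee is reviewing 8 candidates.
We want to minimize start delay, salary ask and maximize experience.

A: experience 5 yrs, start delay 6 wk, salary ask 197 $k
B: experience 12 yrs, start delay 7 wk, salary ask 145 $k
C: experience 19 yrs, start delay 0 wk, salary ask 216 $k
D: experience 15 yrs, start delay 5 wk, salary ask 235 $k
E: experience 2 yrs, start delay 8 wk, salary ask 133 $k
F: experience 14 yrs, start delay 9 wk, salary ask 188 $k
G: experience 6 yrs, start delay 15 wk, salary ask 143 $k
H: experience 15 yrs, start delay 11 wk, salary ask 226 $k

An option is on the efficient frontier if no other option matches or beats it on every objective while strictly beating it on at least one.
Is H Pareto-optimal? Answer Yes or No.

No

C vs H: experience 19≥15, start delay 0≤11, salary ask 216≤226 — C is at least as good on every objective and strictly better on at least one, so C dominates H.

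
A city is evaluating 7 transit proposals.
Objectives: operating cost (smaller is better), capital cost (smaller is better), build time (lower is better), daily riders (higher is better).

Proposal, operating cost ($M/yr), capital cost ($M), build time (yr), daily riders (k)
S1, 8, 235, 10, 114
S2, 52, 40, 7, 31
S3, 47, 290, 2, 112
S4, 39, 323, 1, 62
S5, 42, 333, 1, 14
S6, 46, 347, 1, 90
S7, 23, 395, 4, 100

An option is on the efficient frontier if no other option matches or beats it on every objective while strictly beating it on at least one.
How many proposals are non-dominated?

S1: not dominated (best operating cost).
S2: not dominated (best capital cost).
S3: not dominated.
S4: not dominated.
S5: dominated by S4 (operating cost 39≤42, capital cost 323≤333, build time 1≤1, daily riders 62≥14).
S6: not dominated.
S7: not dominated.
Pareto-optimal: S1, S2, S3, S4, S6, S7 → 6.

6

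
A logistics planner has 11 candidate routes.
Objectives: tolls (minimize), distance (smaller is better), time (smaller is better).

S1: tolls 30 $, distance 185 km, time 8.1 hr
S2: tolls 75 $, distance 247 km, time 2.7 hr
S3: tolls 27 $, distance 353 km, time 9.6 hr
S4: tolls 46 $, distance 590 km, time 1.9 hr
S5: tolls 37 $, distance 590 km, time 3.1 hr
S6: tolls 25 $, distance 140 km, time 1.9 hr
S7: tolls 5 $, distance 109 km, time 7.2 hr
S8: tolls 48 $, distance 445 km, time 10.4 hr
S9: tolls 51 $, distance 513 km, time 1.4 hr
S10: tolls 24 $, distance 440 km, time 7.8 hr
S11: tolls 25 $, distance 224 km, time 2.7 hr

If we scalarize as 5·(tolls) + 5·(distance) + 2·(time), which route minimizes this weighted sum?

S7

S1: 5·30 + 5·185 + 2·8.1 = 1091.2
S2: 5·75 + 5·247 + 2·2.7 = 1615.4
S3: 5·27 + 5·353 + 2·9.6 = 1919.2
S4: 5·46 + 5·590 + 2·1.9 = 3183.8
S5: 5·37 + 5·590 + 2·3.1 = 3141.2
S6: 5·25 + 5·140 + 2·1.9 = 828.8
S7: 5·5 + 5·109 + 2·7.2 = 584.4
S8: 5·48 + 5·445 + 2·10.4 = 2485.8
S9: 5·51 + 5·513 + 2·1.4 = 2822.8
S10: 5·24 + 5·440 + 2·7.8 = 2335.6
S11: 5·25 + 5·224 + 2·2.7 = 1250.4
Lowest: S7 at 584.4.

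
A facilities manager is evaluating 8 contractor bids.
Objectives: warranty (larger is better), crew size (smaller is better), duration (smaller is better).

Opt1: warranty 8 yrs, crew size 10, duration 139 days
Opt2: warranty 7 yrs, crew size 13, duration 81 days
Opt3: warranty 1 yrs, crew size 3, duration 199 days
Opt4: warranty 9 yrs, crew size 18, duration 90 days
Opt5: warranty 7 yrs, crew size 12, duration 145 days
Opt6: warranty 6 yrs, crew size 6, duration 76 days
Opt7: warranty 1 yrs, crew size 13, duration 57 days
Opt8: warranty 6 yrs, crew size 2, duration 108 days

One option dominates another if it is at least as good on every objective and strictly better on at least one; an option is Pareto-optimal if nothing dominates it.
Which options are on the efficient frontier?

Opt1: not dominated.
Opt2: not dominated.
Opt3: dominated by Opt8 (warranty 6≥1, crew size 2≤3, duration 108≤199).
Opt4: not dominated (best warranty).
Opt5: dominated by Opt1 (warranty 8≥7, crew size 10≤12, duration 139≤145).
Opt6: not dominated.
Opt7: not dominated (best duration).
Opt8: not dominated (best crew size).

Opt1, Opt2, Opt4, Opt6, Opt7, Opt8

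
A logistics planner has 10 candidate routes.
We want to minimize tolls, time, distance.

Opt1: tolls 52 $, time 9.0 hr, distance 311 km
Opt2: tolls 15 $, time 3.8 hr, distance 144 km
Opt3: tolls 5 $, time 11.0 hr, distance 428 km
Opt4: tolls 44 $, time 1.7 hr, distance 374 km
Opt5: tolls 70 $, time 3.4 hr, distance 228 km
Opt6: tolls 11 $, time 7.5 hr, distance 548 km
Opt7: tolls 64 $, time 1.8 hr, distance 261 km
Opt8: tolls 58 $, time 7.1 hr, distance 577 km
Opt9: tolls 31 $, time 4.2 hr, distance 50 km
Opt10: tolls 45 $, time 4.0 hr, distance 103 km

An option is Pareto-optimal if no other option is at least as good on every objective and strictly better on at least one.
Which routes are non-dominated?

Opt2, Opt3, Opt4, Opt5, Opt6, Opt7, Opt9, Opt10

Opt1: dominated by Opt2 (tolls 15≤52, time 3.8≤9.0, distance 144≤311).
Opt2: not dominated.
Opt3: not dominated (best tolls).
Opt4: not dominated (best time).
Opt5: not dominated.
Opt6: not dominated.
Opt7: not dominated.
Opt8: dominated by Opt2 (tolls 15≤58, time 3.8≤7.1, distance 144≤577).
Opt9: not dominated (best distance).
Opt10: not dominated.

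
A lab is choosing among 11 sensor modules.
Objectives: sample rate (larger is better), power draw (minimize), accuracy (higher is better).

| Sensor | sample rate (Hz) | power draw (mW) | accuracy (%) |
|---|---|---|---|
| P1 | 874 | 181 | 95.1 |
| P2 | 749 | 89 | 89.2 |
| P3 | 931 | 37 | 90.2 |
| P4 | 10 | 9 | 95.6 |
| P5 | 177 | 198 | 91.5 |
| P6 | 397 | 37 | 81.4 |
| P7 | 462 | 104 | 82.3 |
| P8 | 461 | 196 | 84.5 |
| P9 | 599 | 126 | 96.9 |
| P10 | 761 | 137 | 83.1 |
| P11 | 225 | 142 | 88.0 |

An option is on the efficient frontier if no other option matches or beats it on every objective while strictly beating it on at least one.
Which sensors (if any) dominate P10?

P3

P3: sample rate 931≥761, power draw 37≤137, accuracy 90.2≥83.1 — dominates P10.
Others (P1, P2, P4, P5, P6, P7, P8, P9, P11) are each worse than P10 on at least one objective.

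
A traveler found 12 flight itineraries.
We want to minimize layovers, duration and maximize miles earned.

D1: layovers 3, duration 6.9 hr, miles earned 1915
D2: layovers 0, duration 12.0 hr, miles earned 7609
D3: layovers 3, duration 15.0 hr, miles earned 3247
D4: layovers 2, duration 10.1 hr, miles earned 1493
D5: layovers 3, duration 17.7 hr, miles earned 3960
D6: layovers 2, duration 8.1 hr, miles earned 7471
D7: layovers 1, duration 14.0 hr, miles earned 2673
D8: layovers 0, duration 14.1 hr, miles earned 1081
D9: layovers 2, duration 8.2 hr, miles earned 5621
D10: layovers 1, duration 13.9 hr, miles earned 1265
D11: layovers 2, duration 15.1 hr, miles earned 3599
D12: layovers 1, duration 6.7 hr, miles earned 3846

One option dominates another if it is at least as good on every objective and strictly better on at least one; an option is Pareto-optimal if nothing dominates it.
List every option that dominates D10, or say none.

D2, D12

D2: layovers 0≤1, duration 12.0≤13.9, miles earned 7609≥1265 — dominates D10.
D12: layovers 1≤1, duration 6.7≤13.9, miles earned 3846≥1265 — dominates D10.
Others (D1, D3, D4, D5, D6, D7, D8, D9, D11) are each worse than D10 on at least one objective.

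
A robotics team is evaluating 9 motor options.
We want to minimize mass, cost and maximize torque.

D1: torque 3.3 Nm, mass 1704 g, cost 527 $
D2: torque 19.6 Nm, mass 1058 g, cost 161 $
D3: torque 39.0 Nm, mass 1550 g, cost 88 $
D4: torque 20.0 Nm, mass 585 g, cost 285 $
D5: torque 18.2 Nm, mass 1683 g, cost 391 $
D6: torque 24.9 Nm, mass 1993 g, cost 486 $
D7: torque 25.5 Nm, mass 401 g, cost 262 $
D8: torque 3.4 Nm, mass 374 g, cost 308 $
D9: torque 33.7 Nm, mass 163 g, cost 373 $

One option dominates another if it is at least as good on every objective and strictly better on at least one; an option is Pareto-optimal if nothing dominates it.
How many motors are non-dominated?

5

D1: dominated by D2 (torque 19.6≥3.3, mass 1058≤1704, cost 161≤527).
D2: not dominated.
D3: not dominated (best torque).
D4: dominated by D7 (torque 25.5≥20.0, mass 401≤585, cost 262≤285).
D5: dominated by D2 (torque 19.6≥18.2, mass 1058≤1683, cost 161≤391).
D6: dominated by D3 (torque 39.0≥24.9, mass 1550≤1993, cost 88≤486).
D7: not dominated.
D8: not dominated.
D9: not dominated (best mass).
Pareto-optimal: D2, D3, D7, D8, D9 → 5.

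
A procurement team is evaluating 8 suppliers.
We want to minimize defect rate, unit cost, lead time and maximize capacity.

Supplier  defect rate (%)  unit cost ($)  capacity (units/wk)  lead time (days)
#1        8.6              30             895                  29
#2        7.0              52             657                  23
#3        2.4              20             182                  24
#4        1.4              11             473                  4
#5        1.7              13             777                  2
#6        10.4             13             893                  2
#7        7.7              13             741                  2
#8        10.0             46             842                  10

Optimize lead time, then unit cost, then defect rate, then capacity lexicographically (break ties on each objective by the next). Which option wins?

#5

First minimize lead time: best is 2, kept {#5, #6, #7}.
Then minimize unit cost: best is 13, kept {#5, #6, #7}.
Then minimize defect rate: best is 1.7, kept {#5}.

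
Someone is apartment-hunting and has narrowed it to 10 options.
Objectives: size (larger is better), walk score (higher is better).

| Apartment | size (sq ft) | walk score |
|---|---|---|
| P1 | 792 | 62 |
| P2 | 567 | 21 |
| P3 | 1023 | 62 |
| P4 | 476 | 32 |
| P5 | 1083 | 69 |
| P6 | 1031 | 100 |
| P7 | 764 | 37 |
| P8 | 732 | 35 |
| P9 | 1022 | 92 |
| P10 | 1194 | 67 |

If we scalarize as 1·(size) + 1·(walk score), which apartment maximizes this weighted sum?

P10

P1: 1·792 + 1·62 = 854
P2: 1·567 + 1·21 = 588
P3: 1·1023 + 1·62 = 1085
P4: 1·476 + 1·32 = 508
P5: 1·1083 + 1·69 = 1152
P6: 1·1031 + 1·100 = 1131
P7: 1·764 + 1·37 = 801
P8: 1·732 + 1·35 = 767
P9: 1·1022 + 1·92 = 1114
P10: 1·1194 + 1·67 = 1261
Highest: P10 at 1261.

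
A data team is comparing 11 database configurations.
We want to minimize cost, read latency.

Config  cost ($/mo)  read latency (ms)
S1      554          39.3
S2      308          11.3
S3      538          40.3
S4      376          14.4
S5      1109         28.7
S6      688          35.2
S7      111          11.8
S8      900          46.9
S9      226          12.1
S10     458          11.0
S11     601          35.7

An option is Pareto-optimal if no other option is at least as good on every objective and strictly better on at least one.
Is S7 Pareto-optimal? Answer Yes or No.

Yes

S1: worse on cost (554 vs 111).
S2: worse on cost (308 vs 111).
S3: worse on cost (538 vs 111).
S4: worse on cost (376 vs 111).
S5: worse on cost (1109 vs 111).
S6: worse on cost (688 vs 111).
S8: worse on cost (900 vs 111).
S9: worse on cost (226 vs 111).
S10: worse on cost (458 vs 111).
S11: worse on cost (601 vs 111).
No option is at least as good as S7 on every objective and strictly better on one.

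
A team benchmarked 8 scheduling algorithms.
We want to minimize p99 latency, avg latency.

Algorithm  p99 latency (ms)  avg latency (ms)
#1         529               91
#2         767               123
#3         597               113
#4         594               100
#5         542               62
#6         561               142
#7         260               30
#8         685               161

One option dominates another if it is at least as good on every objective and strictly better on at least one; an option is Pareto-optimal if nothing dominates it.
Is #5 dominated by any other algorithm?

#7 vs #5: p99 latency 260≤542, avg latency 30≤62 — #7 is at least as good on every objective and strictly better on at least one, so #7 dominates #5.

Yes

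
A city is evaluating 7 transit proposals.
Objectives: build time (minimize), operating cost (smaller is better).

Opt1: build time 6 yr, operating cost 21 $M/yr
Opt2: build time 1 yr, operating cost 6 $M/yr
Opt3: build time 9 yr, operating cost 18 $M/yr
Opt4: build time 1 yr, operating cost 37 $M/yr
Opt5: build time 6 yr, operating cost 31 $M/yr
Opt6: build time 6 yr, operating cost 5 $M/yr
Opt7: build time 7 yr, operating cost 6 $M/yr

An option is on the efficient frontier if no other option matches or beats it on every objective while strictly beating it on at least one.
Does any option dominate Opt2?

No

Opt1: worse on build time (6 vs 1).
Opt3: worse on build time (9 vs 1).
Opt4: worse on operating cost (37 vs 6).
Opt5: worse on build time (6 vs 1).
Opt6: worse on build time (6 vs 1).
Opt7: worse on build time (7 vs 1).
No option is at least as good as Opt2 on every objective and strictly better on one.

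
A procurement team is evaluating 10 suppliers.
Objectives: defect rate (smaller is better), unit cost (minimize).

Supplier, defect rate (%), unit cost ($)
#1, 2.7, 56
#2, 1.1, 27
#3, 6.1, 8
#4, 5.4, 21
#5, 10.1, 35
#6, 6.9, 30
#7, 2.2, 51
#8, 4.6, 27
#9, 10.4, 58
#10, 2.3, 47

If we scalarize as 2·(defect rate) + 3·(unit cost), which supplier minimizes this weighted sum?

#1: 2·2.7 + 3·56 = 173.4
#2: 2·1.1 + 3·27 = 83.2
#3: 2·6.1 + 3·8 = 36.2
#4: 2·5.4 + 3·21 = 73.8
#5: 2·10.1 + 3·35 = 125.2
#6: 2·6.9 + 3·30 = 103.8
#7: 2·2.2 + 3·51 = 157.4
#8: 2·4.6 + 3·27 = 90.2
#9: 2·10.4 + 3·58 = 194.8
#10: 2·2.3 + 3·47 = 145.6
Lowest: #3 at 36.2.

#3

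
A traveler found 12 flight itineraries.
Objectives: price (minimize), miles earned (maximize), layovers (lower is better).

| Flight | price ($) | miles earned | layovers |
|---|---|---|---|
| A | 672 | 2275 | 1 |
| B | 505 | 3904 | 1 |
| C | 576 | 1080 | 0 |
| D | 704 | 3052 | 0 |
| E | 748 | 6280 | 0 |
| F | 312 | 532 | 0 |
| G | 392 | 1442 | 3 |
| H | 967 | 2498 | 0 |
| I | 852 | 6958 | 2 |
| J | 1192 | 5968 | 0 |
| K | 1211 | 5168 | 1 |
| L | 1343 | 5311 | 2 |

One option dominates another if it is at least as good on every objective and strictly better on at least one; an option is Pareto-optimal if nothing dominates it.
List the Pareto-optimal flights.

A: dominated by B (price 505≤672, miles earned 3904≥2275, layovers 1≤1).
B: not dominated.
C: not dominated.
D: not dominated.
E: not dominated.
F: not dominated (best price).
G: not dominated.
H: dominated by D (price 704≤967, miles earned 3052≥2498, layovers 0≤0).
I: not dominated (best miles earned).
J: dominated by E (price 748≤1192, miles earned 6280≥5968, layovers 0≤0).
K: dominated by E (price 748≤1211, miles earned 6280≥5168, layovers 0≤1).
L: dominated by E (price 748≤1343, miles earned 6280≥5311, layovers 0≤2).

B, C, D, E, F, G, I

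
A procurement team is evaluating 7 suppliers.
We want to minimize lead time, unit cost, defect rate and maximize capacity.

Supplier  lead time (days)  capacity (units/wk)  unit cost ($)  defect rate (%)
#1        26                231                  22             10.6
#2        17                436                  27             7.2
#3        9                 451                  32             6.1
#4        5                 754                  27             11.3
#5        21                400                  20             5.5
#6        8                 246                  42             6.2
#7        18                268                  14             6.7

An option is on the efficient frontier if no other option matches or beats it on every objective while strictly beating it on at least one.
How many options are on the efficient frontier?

#1: dominated by #5 (lead time 21≤26, capacity 400≥231, unit cost 20≤22, defect rate 5.5≤10.6).
#2: not dominated.
#3: not dominated.
#4: not dominated (best lead time).
#5: not dominated (best defect rate).
#6: not dominated.
#7: not dominated (best unit cost).
Pareto-optimal: #2, #3, #4, #5, #6, #7 → 6.

6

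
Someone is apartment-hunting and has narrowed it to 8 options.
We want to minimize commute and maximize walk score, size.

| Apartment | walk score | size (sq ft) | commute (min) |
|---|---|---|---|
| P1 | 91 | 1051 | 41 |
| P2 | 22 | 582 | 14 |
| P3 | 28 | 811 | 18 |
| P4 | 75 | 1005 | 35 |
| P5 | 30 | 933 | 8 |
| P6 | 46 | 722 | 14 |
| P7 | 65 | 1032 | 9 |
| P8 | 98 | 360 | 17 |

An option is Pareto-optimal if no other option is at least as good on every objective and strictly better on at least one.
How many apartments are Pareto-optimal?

5

P1: not dominated (best size).
P2: dominated by P5 (walk score 30≥22, size 933≥582, commute 8≤14).
P3: dominated by P5 (walk score 30≥28, size 933≥811, commute 8≤18).
P4: not dominated.
P5: not dominated (best commute).
P6: dominated by P7 (walk score 65≥46, size 1032≥722, commute 9≤14).
P7: not dominated.
P8: not dominated (best walk score).
Pareto-optimal: P1, P4, P5, P7, P8 → 5.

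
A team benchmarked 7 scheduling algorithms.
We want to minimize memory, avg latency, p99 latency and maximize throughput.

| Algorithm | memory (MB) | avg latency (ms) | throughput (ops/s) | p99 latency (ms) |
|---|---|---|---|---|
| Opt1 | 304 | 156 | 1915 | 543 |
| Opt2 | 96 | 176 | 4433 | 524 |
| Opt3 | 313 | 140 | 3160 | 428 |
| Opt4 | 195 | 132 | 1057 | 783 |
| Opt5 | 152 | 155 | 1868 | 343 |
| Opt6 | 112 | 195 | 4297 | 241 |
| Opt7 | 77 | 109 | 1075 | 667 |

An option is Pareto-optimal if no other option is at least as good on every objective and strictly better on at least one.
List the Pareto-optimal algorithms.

Opt1, Opt2, Opt3, Opt5, Opt6, Opt7

Opt1: not dominated.
Opt2: not dominated (best throughput).
Opt3: not dominated.
Opt4: dominated by Opt7 (memory 77≤195, avg latency 109≤132, throughput 1075≥1057, p99 latency 667≤783).
Opt5: not dominated.
Opt6: not dominated (best p99 latency).
Opt7: not dominated (best memory).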